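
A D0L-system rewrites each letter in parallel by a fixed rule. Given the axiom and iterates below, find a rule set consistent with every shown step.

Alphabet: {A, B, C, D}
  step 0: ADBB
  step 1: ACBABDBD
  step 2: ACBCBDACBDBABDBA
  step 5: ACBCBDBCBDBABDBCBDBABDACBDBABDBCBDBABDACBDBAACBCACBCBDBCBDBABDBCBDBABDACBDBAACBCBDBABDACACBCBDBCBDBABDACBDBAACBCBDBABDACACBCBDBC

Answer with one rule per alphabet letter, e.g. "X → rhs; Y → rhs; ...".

A->AC, B->BD, C->BC, D->BA

  step 1 ⇒ step 2: ACBABDBD ⇒ AC·BC·BD·AC·BD·BA·BD·BA
    A ↦ AC
    B ↦ BD
    C ↦ BC
    D ↦ BA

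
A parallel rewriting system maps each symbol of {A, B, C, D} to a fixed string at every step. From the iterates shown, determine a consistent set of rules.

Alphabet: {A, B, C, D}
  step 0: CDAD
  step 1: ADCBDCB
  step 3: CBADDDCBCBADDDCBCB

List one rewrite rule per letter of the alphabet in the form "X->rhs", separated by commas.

A->D, B->D, C->AD, D->CB

  step 0 ⇒ step 1: CDAD ⇒ AD·CB·D·CB
    A ↦ D
    C ↦ AD
    D ↦ CB
    B ↦ D  (constrained at step 1)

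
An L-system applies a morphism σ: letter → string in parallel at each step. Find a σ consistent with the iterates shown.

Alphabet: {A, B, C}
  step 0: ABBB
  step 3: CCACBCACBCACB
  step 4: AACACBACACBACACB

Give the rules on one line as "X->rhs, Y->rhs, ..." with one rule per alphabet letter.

A->C, B->CB, C->A

  step 3 ⇒ step 4: CCACBCACBCACB ⇒ A·A·C·A·CB·A·C·A·CB·A·C·A·CB
    A ↦ C
    B ↦ CB
    C ↦ A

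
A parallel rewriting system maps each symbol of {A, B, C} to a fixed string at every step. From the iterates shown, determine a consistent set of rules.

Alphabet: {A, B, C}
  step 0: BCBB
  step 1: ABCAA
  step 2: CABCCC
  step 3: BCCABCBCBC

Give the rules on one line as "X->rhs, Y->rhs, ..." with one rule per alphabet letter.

A->C, B->A, C->BC

  step 2 ⇒ step 3: CABCCC ⇒ BC·C·A·BC·BC·BC
    A ↦ C
    B ↦ A
    C ↦ BC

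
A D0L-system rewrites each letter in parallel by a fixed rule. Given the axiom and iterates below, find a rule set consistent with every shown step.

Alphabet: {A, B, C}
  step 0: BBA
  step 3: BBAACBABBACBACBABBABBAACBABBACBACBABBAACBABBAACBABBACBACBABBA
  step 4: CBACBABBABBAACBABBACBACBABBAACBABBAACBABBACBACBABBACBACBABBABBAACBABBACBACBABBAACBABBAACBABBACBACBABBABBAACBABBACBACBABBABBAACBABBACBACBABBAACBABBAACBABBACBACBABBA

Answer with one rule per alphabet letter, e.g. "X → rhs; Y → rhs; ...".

A->BBA, B->CBA, C->A

  step 3 ⇒ step 4: BBAACBABBACBACBABBABBAACBABBACBACBABBAACBABBAACBABBACBACBABBA ⇒ CBA·CBA·BBA·BBA·A·CBA·BBA·CBA·CBA·BBA·A·CBA·BBA·A·CBA·BBA·CBA·CBA·BBA·CBA·CBA·BBA·BBA·A·CBA·BBA·CBA·CBA·BBA·A·CBA·BBA·A·CBA·BBA·CBA·CBA·BBA·BBA·A·CBA·BBA·CBA·CBA·BBA·BBA·A·CBA·BBA·CBA·CBA·BBA·A·CBA·BBA·A·CBA·BBA·CBA·CBA·BBA
    A ↦ BBA
    B ↦ CBA
    C ↦ A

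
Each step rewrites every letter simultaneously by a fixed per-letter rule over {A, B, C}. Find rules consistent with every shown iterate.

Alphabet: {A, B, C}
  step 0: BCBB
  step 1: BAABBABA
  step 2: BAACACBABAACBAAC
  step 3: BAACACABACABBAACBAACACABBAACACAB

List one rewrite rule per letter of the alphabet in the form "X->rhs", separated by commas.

A->AC, B->BA, C->AB

  step 2 ⇒ step 3: BAACACBABAACBAAC ⇒ BA·AC·AC·AB·AC·AB·BA·AC·BA·AC·AC·AB·BA·AC·AC·AB
    A ↦ AC
    B ↦ BA
    C ↦ AB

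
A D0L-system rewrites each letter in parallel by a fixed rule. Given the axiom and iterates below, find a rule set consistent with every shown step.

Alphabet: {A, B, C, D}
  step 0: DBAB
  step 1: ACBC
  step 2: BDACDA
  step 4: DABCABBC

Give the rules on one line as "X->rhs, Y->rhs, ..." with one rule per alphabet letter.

A->B, B->C, C->DA, D->A

  step 1 ⇒ step 2: ACBC ⇒ B·DA·C·DA
    A ↦ B
    B ↦ C
    C ↦ DA
  step 0 ⇒ step 1: DBAB ⇒ A·C·B·C
    D ↦ A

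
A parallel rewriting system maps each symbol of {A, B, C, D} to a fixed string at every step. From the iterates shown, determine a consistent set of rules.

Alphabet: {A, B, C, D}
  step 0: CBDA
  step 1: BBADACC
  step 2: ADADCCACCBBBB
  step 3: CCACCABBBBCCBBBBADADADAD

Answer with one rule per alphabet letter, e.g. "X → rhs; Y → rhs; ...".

  step 2 ⇒ step 3: ADADCCACCBBBB ⇒ CC·A·CC·A·BB·BB·CC·BB·BB·AD·AD·AD·AD
    A ↦ CC
    B ↦ AD
    C ↦ BB
    D ↦ A

A->CC, B->AD, C->BB, D->A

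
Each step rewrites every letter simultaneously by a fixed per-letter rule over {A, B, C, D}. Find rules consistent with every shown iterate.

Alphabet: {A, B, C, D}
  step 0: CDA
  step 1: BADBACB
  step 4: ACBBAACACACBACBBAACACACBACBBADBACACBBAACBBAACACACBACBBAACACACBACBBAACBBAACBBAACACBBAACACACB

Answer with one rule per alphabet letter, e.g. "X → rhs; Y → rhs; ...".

A->ACB, B->AC, C->BA, D->DB

  step 0 ⇒ step 1: CDA ⇒ BA·DB·ACB
    A ↦ ACB
    C ↦ BA
    D ↦ DB
    B ↦ AC  (constrained at step 1)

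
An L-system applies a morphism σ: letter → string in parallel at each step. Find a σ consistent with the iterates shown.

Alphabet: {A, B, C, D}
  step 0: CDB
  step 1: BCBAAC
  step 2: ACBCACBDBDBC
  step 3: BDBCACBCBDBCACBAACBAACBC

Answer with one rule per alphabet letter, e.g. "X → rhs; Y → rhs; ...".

  step 2 ⇒ step 3: ACBCACBDBDBC ⇒ BD·BC·AC·BC·BD·BC·AC·BA·AC·BA·AC·BC
    A ↦ BD
    B ↦ AC
    C ↦ BC
    D ↦ BA

A->BD, B->AC, C->BC, D->BA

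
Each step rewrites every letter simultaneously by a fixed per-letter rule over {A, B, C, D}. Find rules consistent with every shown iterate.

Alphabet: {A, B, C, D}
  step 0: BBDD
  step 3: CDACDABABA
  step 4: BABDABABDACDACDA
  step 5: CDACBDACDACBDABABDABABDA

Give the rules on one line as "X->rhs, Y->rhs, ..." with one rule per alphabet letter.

A->DA, B->C, C->BA, D->B

  step 4 ⇒ step 5: BABDABABDACDACDA ⇒ C·DA·C·B·DA·C·DA·C·B·DA·BA·B·DA·BA·B·DA
    A ↦ DA
    B ↦ C
    C ↦ BA
    D ↦ B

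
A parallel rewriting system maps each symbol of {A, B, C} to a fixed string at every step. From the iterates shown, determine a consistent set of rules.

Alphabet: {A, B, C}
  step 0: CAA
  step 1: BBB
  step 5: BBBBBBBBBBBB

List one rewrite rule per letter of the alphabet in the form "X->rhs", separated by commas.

A->B, B->AC, C->B

  step 0 ⇒ step 1: CAA ⇒ B·B·B
    A ↦ B
    C ↦ B
    B ↦ AC  (constrained at step 1)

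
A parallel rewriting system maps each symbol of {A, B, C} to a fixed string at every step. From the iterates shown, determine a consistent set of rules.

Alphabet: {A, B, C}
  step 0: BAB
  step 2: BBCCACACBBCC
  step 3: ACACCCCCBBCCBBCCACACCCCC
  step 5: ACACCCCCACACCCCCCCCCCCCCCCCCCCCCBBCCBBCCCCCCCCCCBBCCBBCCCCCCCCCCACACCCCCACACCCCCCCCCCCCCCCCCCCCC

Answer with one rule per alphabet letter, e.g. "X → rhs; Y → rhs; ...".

A->BB, B->AC, C->CC

  step 2 ⇒ step 3: BBCCACACBBCC ⇒ AC·AC·CC·CC·BB·CC·BB·CC·AC·AC·CC·CC
    A ↦ BB
    B ↦ AC
    C ↦ CC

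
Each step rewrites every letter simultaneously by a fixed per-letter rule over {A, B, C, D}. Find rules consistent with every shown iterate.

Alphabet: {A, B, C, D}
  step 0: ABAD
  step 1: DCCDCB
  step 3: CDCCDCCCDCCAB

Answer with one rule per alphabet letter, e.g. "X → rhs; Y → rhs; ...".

  step 0 ⇒ step 1: ABAD ⇒ DC·C·DC·B
    A ↦ DC
    B ↦ C
    D ↦ B
    C ↦ AB  (constrained at step 1)

A->DC, B->C, C->AB, D->B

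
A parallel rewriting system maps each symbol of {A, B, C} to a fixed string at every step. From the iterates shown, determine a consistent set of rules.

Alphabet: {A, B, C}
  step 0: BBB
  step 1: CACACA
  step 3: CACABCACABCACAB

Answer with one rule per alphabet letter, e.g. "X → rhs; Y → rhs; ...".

A->BC, B->CA, C->B

  step 0 ⇒ step 1: BBB ⇒ CA·CA·CA
    B ↦ CA
    A ↦ BC  (constrained at step 1)
    C ↦ B  (constrained at step 1)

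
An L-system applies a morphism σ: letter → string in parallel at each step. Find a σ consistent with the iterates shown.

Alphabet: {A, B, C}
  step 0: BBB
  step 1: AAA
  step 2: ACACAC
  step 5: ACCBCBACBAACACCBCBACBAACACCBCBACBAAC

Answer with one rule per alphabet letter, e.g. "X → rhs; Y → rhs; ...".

A->AC, B->A, C->CB

  step 1 ⇒ step 2: AAA ⇒ AC·AC·AC
    A ↦ AC
  step 0 ⇒ step 1: BBB ⇒ A·A·A
    B ↦ A
    C ↦ CB  (constrained at step 2)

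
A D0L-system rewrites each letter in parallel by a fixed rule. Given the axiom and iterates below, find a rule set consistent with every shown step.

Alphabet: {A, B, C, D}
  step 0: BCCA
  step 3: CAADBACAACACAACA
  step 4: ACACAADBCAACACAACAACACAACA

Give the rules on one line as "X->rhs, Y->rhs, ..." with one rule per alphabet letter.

  step 3 ⇒ step 4: CAADBACAACACAACA ⇒ A·CA·CA·A·DB·CA·A·CA·CA·A·CA·A·CA·CA·A·CA
    A ↦ CA
    B ↦ DB
    C ↦ A
    D ↦ A

A->CA, B->DB, C->A, D->A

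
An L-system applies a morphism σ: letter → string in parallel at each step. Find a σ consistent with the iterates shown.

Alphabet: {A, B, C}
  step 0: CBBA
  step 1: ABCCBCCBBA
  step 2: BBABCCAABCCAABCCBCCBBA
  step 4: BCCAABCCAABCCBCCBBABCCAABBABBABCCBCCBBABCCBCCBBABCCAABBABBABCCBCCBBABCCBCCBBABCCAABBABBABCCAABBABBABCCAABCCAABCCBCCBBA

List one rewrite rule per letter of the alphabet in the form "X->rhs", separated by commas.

A->BBA, B->BCC, C->A

  step 1 ⇒ step 2: ABCCBCCBBA ⇒ BBA·BCC·A·A·BCC·A·A·BCC·BCC·BBA
    A ↦ BBA
    B ↦ BCC
    C ↦ A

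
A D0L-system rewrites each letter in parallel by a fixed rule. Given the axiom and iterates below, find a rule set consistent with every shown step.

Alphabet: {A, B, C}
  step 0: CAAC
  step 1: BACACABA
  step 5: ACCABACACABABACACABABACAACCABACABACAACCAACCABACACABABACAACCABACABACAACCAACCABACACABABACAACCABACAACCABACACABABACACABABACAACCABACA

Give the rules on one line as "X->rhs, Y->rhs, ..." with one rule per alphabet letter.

A->CA, B->AC, C->BA

  step 0 ⇒ step 1: CAAC ⇒ BA·CA·CA·BA
    A ↦ CA
    C ↦ BA
    B ↦ AC  (constrained at step 1)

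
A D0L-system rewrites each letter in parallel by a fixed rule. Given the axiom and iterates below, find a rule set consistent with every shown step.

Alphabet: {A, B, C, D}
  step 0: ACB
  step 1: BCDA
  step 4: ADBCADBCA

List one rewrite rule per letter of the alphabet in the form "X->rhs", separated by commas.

  step 0 ⇒ step 1: ACB ⇒ BC·D·A
    A ↦ BC
    B ↦ A
    C ↦ D
    D ↦ A  (constrained at step 1)

A->BC, B->A, C->D, D->A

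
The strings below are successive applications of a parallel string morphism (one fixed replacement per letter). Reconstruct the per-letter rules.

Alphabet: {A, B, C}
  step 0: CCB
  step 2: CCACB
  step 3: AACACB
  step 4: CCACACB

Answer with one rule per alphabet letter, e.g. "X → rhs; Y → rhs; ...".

A->C, B->CB, C->A

  step 3 ⇒ step 4: AACACB ⇒ C·C·A·C·A·CB
    A ↦ C
    B ↦ CB
    C ↦ A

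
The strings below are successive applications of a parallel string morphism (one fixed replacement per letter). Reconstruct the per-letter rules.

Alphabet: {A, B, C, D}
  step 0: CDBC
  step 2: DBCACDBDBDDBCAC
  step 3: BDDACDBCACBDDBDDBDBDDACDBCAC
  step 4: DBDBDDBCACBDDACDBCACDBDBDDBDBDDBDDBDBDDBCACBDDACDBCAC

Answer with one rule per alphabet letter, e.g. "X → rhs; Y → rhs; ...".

  step 3 ⇒ step 4: BDDACDBCACBDDBDDBDBDDACDBCAC ⇒ D·BD·BD·DBC·AC·BD·D·AC·DBC·AC·D·BD·BD·D·BD·BD·D·BD·D·BD·BD·DBC·AC·BD·D·AC·DBC·AC
    A ↦ DBC
    B ↦ D
    C ↦ AC
    D ↦ BD

A->DBC, B->D, C->AC, D->BD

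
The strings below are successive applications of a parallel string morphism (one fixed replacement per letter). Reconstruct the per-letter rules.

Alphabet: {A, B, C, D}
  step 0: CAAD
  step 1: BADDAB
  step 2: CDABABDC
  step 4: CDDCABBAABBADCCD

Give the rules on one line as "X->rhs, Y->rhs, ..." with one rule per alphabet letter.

  step 1 ⇒ step 2: BADDAB ⇒ C·D·AB·AB·D·C
    A ↦ D
    B ↦ C
    D ↦ AB
  step 0 ⇒ step 1: CAAD ⇒ BA·D·D·AB
    C ↦ BA

A->D, B->C, C->BA, D->AB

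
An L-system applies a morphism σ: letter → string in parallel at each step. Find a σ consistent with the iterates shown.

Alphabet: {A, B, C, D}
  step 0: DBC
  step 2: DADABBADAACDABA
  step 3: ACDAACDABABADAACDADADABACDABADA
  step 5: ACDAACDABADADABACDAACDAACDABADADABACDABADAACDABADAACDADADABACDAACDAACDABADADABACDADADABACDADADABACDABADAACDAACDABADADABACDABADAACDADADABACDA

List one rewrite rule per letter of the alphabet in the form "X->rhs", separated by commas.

A->DA, B->BA, C->DAB, D->AC

  step 2 ⇒ step 3: DADABBADAACDABA ⇒ AC·DA·AC·DA·BA·BA·DA·AC·DA·DA·DAB·AC·DA·BA·DA
    A ↦ DA
    B ↦ BA
    C ↦ DAB
    D ↦ AC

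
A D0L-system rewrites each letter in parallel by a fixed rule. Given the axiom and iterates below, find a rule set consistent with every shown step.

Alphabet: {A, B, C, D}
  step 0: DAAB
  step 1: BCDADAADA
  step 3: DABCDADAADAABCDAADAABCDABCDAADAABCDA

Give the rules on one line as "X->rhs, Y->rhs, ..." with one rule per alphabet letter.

  step 0 ⇒ step 1: DAAB ⇒ BC·DA·DA·ADA
    A ↦ DA
    B ↦ ADA
    D ↦ BC
    C ↦ A  (constrained at step 1)

A->DA, B->ADA, C->A, D->BC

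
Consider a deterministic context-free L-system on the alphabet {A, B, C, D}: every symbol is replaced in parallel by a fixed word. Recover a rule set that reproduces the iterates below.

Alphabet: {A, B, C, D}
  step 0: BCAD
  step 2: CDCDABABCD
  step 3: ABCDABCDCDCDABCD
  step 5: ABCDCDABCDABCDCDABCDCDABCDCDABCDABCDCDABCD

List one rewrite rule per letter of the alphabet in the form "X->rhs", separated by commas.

  step 2 ⇒ step 3: CDCDABABCD ⇒ AB·CD·AB·CD·C·D·C·D·AB·CD
    A ↦ C
    B ↦ D
    C ↦ AB
    D ↦ CD

A->C, B->D, C->AB, D->CD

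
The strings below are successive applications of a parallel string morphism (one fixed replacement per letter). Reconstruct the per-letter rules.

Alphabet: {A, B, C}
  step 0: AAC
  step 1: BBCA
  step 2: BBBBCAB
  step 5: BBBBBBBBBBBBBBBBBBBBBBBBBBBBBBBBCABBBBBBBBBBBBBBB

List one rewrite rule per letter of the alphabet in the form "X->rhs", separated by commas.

  step 1 ⇒ step 2: BBCA ⇒ BB·BB·CA·B
    A ↦ B
    B ↦ BB
    C ↦ CA

A->B, B->BB, C->CA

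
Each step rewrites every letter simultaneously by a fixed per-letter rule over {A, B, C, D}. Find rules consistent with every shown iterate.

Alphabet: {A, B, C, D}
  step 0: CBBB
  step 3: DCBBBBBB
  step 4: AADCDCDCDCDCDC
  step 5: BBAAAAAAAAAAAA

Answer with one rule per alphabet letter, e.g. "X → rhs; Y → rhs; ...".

A->B, B->DC, C->A, D->A

  step 4 ⇒ step 5: AADCDCDCDCDCDC ⇒ B·B·A·A·A·A·A·A·A·A·A·A·A·A
    A ↦ B
    C ↦ A
    D ↦ A
  step 3 ⇒ step 4: DCBBBBBB ⇒ A·A·DC·DC·DC·DC·DC·DC
    B ↦ DC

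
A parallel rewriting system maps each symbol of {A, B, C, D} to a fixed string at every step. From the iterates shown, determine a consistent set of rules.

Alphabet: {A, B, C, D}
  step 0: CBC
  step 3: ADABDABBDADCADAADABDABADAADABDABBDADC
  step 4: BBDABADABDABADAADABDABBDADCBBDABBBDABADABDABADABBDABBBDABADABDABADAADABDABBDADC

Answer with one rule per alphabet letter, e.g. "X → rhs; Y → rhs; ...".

A->B, B->ADA, C->DC, D->BDA

  step 3 ⇒ step 4: ADABDABBDADCADAADABDABADAADABDABBDADC ⇒ B·BDA·B·ADA·BDA·B·ADA·ADA·BDA·B·BDA·DC·B·BDA·B·B·BDA·B·ADA·BDA·B·ADA·B·BDA·B·B·BDA·B·ADA·BDA·B·ADA·ADA·BDA·B·BDA·DC
    A ↦ B
    B ↦ ADA
    C ↦ DC
    D ↦ BDA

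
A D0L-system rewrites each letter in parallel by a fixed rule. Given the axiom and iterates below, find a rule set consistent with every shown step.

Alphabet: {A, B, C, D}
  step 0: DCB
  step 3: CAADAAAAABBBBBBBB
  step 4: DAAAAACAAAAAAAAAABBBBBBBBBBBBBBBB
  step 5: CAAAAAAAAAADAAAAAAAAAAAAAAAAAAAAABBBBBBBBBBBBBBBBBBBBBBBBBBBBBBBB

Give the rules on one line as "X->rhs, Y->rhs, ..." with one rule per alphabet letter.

  step 4 ⇒ step 5: DAAAAACAAAAAAAAAABBBBBBBBBBBBBBBB ⇒ C·AA·AA·AA·AA·AA·DA·AA·AA·AA·AA·AA·AA·AA·AA·AA·AA·BB·BB·BB·BB·BB·BB·BB·BB·BB·BB·BB·BB·BB·BB·BB·BB
    A ↦ AA
    B ↦ BB
    C ↦ DA
    D ↦ C

A->AA, B->BB, C->DA, D->C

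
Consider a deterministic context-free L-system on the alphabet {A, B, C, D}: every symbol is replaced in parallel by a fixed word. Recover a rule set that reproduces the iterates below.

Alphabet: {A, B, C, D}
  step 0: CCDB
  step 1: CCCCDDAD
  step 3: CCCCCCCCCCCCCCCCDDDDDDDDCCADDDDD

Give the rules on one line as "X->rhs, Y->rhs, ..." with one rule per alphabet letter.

A->CB, B->AD, C->CC, D->DD

  step 0 ⇒ step 1: CCDB ⇒ CC·CC·DD·AD
    B ↦ AD
    C ↦ CC
    D ↦ DD
    A ↦ CB  (constrained at step 1)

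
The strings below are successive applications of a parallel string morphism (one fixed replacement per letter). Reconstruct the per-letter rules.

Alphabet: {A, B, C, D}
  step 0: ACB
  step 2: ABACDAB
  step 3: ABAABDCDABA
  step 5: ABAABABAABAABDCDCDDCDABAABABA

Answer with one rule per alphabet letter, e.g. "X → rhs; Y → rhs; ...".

A->AB, B->A, C->D, D->CD

  step 2 ⇒ step 3: ABACDAB ⇒ AB·A·AB·D·CD·AB·A
    A ↦ AB
    B ↦ A
    C ↦ D
    D ↦ CD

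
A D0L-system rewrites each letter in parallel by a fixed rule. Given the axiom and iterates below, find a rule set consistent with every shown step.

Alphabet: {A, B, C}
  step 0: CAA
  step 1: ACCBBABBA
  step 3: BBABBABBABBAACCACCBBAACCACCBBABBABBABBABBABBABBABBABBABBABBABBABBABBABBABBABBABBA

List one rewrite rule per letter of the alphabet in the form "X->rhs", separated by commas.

A->BBA, B->BBA, C->ACC

  step 0 ⇒ step 1: CAA ⇒ ACC·BBA·BBA
    A ↦ BBA
    C ↦ ACC
    B ↦ BBA  (constrained at step 1)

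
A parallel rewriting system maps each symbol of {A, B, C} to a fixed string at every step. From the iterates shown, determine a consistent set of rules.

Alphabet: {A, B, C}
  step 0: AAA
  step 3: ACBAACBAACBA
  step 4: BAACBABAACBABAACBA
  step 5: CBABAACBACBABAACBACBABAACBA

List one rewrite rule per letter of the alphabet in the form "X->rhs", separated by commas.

  step 4 ⇒ step 5: BAACBABAACBABAACBA ⇒ C·BA·BA·A·C·BA·C·BA·BA·A·C·BA·C·BA·BA·A·C·BA
    A ↦ BA
    B ↦ C
    C ↦ A

A->BA, B->C, C->A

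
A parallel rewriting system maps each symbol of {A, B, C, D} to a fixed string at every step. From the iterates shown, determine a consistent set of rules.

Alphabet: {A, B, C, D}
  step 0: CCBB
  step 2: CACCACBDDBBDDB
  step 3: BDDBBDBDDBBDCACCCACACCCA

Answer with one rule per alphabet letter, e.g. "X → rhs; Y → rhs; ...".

A->DB, B->CA, C->BD, D->C

  step 2 ⇒ step 3: CACCACBDDBBDDB ⇒ BD·DB·BD·BD·DB·BD·CA·C·C·CA·CA·C·C·CA
    A ↦ DB
    B ↦ CA
    C ↦ BD
    D ↦ C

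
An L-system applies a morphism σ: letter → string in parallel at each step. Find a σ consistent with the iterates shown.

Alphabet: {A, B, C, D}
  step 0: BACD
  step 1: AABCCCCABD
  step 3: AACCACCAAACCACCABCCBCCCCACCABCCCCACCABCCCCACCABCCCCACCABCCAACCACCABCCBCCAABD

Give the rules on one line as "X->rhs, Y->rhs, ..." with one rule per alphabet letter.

  step 0 ⇒ step 1: BACD ⇒ AA·BCC·CCA·BD
    A ↦ BCC
    B ↦ AA
    C ↦ CCA
    D ↦ BD

A->BCC, B->AA, C->CCA, D->BD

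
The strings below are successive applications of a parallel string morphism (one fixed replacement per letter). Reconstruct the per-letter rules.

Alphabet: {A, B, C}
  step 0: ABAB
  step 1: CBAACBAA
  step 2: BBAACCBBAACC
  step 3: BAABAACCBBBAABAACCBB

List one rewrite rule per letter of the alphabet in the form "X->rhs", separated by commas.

  step 2 ⇒ step 3: BBAACCBBAACC ⇒ BAA·BAA·C·C·B·B·BAA·BAA·C·C·B·B
    A ↦ C
    B ↦ BAA
    C ↦ B

A->C, B->BAA, C->B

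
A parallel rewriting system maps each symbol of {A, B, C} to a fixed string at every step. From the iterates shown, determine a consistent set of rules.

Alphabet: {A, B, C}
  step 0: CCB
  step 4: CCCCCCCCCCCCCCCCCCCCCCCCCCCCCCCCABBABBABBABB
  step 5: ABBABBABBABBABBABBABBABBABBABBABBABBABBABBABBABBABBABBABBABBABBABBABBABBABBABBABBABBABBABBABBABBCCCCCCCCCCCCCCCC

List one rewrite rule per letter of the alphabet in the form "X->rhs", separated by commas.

  step 4 ⇒ step 5: CCCCCCCCCCCCCCCCCCCCCCCCCCCCCCCCABBABBABBABB ⇒ ABB·ABB·ABB·ABB·ABB·ABB·ABB·ABB·ABB·ABB·ABB·ABB·ABB·ABB·ABB·ABB·ABB·ABB·ABB·ABB·ABB·ABB·ABB·ABB·ABB·ABB·ABB·ABB·ABB·ABB·ABB·ABB·CC·C·C·CC·C·C·CC·C·C·CC·C·C
    A ↦ CC
    B ↦ C
    C ↦ ABB

A->CC, B->C, C->ABB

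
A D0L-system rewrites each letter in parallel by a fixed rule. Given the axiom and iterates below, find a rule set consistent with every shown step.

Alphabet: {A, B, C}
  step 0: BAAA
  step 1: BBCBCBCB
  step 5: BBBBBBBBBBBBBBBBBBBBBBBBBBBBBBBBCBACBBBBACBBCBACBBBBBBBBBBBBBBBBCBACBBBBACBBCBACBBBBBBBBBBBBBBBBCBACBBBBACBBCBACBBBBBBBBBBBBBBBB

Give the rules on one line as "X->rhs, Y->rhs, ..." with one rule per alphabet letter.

A->CB, B->BB, C->AC

  step 0 ⇒ step 1: BAAA ⇒ BB·CB·CB·CB
    A ↦ CB
    B ↦ BB
    C ↦ AC  (constrained at step 1)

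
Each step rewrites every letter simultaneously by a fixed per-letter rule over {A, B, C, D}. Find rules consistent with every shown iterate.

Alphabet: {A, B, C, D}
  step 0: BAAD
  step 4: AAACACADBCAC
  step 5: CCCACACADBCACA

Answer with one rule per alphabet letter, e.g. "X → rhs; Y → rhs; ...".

  step 4 ⇒ step 5: AAACACADBCAC ⇒ C·C·C·A·C·A·C·ADB·C·A·C·A
    A ↦ C
    B ↦ C
    C ↦ A
    D ↦ ADB

A->C, B->C, C->A, D->ADB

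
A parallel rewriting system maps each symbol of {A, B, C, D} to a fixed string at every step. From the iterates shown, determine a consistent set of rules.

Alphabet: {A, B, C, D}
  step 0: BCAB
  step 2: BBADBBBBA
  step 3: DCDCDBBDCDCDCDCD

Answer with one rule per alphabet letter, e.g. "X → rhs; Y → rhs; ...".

A->D, B->DC, C->A, D->BB

  step 2 ⇒ step 3: BBADBBBBA ⇒ DC·DC·D·BB·DC·DC·DC·DC·D
    A ↦ D
    B ↦ DC
    D ↦ BB
    C ↦ A  (constrained at step 0)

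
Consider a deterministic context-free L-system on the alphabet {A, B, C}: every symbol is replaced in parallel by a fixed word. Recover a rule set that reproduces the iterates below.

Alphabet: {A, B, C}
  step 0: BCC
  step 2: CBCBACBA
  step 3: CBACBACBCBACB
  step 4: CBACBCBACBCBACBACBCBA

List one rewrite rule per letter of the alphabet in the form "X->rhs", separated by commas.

  step 3 ⇒ step 4: CBACBACBCBACB ⇒ CB·A·CB·CB·A·CB·CB·A·CB·A·CB·CB·A
    A ↦ CB
    B ↦ A
    C ↦ CB

A->CB, B->A, C->CB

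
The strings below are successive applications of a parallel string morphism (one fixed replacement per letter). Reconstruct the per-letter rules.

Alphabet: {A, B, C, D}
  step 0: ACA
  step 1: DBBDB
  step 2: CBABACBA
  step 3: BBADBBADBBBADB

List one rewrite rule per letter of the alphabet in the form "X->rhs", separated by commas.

  step 2 ⇒ step 3: CBABACBA ⇒ B·BA·DB·BA·DB·B·BA·DB
    A ↦ DB
    B ↦ BA
    C ↦ B
  step 1 ⇒ step 2: DBBDB ⇒ C·BA·BA·C·BA
    D ↦ C

A->DB, B->BA, C->B, D->C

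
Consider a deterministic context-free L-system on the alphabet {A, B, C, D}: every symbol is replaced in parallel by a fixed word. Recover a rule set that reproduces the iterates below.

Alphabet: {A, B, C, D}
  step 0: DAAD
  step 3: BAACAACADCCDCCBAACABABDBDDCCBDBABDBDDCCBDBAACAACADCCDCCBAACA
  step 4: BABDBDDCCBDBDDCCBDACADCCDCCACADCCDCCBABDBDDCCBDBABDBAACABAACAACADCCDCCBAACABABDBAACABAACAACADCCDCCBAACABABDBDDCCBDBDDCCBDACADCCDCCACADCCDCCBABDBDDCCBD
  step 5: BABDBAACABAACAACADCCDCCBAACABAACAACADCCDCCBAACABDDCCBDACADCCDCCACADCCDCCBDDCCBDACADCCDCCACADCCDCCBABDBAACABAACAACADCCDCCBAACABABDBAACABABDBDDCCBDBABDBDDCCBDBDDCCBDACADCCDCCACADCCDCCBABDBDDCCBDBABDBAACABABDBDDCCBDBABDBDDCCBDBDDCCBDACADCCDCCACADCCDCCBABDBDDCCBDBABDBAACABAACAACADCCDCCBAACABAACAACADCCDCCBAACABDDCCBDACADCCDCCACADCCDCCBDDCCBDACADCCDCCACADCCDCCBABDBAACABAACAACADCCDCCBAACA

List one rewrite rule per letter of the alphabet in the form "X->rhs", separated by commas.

A->BD, B->BA, C->DCC, D->ACA

  step 4 ⇒ step 5: BABDBDDCCBDBDDCCBDACADCCDCCACADCCDCCBABDBDDCCBDBABDBAACABAACAACADCCDCCBAACABABDBAACABAACAACADCCDCCBAACABABDBDDCCBDBDDCCBDACADCCDCCACADCCDCCBABDBDDCCBD ⇒ BA·BD·BA·ACA·BA·ACA·ACA·DCC·DCC·BA·ACA·BA·ACA·ACA·DCC·DCC·BA·ACA·BD·DCC·BD·ACA·DCC·DCC·ACA·DCC·DCC·BD·DCC·BD·ACA·DCC·DCC·ACA·DCC·DCC·BA·BD·BA·ACA·BA·ACA·ACA·DCC·DCC·BA·ACA·BA·BD·BA·ACA·BA·BD·BD·DCC·BD·BA·BD·BD·DCC·BD·BD·DCC·BD·ACA·DCC·DCC·ACA·DCC·DCC·BA·BD·BD·DCC·BD·BA·BD·BA·ACA·BA·BD·BD·DCC·BD·BA·BD·BD·DCC·BD·BD·DCC·BD·ACA·DCC·DCC·ACA·DCC·DCC·BA·BD·BD·DCC·BD·BA·BD·BA·ACA·BA·ACA·ACA·DCC·DCC·BA·ACA·BA·ACA·ACA·DCC·DCC·BA·ACA·BD·DCC·BD·ACA·DCC·DCC·ACA·DCC·DCC·BD·DCC·BD·ACA·DCC·DCC·ACA·DCC·DCC·BA·BD·BA·ACA·BA·ACA·ACA·DCC·DCC·BA·ACA
    A ↦ BD
    B ↦ BA
    C ↦ DCC
    D ↦ ACA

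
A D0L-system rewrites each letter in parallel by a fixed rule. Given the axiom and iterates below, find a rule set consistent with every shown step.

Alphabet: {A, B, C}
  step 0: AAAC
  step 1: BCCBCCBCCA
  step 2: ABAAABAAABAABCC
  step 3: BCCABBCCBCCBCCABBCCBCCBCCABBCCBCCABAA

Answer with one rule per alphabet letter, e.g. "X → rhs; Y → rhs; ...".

  step 2 ⇒ step 3: ABAAABAAABAABCC ⇒ BCC·AB·BCC·BCC·BCC·AB·BCC·BCC·BCC·AB·BCC·BCC·AB·A·A
    A ↦ BCC
    B ↦ AB
    C ↦ A

A->BCC, B->AB, C->A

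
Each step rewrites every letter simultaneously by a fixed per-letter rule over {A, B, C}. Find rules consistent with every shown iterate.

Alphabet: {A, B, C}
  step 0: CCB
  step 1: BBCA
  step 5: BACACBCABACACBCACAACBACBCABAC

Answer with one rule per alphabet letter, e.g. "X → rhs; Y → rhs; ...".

A->AC, B->CA, C->B

  step 0 ⇒ step 1: CCB ⇒ B·B·CA
    B ↦ CA
    C ↦ B
    A ↦ AC  (constrained at step 1)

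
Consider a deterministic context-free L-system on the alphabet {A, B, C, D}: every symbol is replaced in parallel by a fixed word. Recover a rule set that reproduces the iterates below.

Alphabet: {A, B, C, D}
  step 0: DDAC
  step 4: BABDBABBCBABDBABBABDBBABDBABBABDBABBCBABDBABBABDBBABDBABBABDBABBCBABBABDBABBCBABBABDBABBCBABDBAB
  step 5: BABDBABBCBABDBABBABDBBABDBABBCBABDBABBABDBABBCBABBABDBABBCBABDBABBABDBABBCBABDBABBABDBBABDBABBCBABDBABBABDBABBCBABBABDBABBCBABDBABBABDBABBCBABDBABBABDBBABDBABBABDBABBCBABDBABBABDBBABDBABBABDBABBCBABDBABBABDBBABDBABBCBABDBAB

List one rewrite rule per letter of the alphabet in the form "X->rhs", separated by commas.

  step 4 ⇒ step 5: BABDBABBCBABDBABBABDBBABDBABBABDBABBCBABDBABBABDBBABDBABBABDBABBCBABBABDBABBCBABBABDBABBCBABDBAB ⇒ BAB·D·BAB·BC·BAB·D·BAB·BAB·DB·BAB·D·BAB·BC·BAB·D·BAB·BAB·D·BAB·BC·BAB·BAB·D·BAB·BC·BAB·D·BAB·BAB·D·BAB·BC·BAB·D·BAB·BAB·DB·BAB·D·BAB·BC·BAB·D·BAB·BAB·D·BAB·BC·BAB·BAB·D·BAB·BC·BAB·D·BAB·BAB·D·BAB·BC·BAB·D·BAB·BAB·DB·BAB·D·BAB·BAB·D·BAB·BC·BAB·D·BAB·BAB·DB·BAB·D·BAB·BAB·D·BAB·BC·BAB·D·BAB·BAB·DB·BAB·D·BAB·BC·BAB·D·BAB
    A ↦ D
    B ↦ BAB
    C ↦ DB
    D ↦ BC

A->D, B->BAB, C->DB, D->BC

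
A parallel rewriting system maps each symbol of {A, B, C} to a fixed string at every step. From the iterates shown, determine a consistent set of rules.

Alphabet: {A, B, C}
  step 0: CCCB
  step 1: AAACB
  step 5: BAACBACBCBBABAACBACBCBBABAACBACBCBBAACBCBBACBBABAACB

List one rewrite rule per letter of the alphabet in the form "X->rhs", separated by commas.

A->BA, B->CB, C->A

  step 0 ⇒ step 1: CCCB ⇒ A·A·A·CB
    B ↦ CB
    C ↦ A
    A ↦ BA  (constrained at step 1)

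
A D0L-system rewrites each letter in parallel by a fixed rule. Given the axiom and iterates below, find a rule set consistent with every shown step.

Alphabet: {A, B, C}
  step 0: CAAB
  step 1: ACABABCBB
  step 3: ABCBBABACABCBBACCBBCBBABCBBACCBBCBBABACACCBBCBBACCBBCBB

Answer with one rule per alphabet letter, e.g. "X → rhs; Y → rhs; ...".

A->AB, B->CBB, C->AC

  step 0 ⇒ step 1: CAAB ⇒ AC·AB·AB·CBB
    A ↦ AB
    B ↦ CBB
    C ↦ AC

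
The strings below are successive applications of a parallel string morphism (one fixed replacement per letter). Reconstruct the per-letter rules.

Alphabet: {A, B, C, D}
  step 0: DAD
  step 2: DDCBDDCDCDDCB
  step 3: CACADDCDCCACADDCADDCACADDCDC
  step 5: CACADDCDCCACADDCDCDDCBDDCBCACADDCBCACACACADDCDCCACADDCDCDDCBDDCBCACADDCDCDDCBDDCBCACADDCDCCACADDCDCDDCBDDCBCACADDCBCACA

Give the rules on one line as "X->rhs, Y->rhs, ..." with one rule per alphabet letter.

A->CB, B->CDC, C->DD, D->CA

  step 2 ⇒ step 3: DDCBDDCDCDDCB ⇒ CA·CA·DD·CDC·CA·CA·DD·CA·DD·CA·CA·DD·CDC
    B ↦ CDC
    C ↦ DD
    D ↦ CA
    A ↦ CB  (constrained at step 0)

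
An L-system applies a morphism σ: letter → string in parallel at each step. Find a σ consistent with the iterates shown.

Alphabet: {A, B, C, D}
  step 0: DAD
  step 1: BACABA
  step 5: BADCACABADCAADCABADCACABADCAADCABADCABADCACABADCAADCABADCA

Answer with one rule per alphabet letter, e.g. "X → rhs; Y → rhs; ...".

  step 0 ⇒ step 1: DAD ⇒ BA·CA·BA
    A ↦ CA
    D ↦ BA
    B ↦ AD  (constrained at step 1)
    C ↦ D  (constrained at step 1)

A->CA, B->AD, C->D, D->BA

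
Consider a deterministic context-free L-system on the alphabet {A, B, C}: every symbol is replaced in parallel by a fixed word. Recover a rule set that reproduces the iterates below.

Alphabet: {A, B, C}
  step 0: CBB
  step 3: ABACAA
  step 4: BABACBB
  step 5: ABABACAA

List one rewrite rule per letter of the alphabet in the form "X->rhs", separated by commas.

  step 4 ⇒ step 5: BABACBB ⇒ A·B·A·B·AC·A·A
    A ↦ B
    B ↦ A
    C ↦ AC

A->B, B->A, C->AC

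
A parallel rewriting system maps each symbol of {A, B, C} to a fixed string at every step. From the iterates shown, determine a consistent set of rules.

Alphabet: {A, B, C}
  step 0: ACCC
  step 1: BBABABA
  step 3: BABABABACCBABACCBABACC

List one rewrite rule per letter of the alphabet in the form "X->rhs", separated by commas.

A->B, B->CC, C->BA

  step 0 ⇒ step 1: ACCC ⇒ B·BA·BA·BA
    A ↦ B
    C ↦ BA
    B ↦ CC  (constrained at step 1)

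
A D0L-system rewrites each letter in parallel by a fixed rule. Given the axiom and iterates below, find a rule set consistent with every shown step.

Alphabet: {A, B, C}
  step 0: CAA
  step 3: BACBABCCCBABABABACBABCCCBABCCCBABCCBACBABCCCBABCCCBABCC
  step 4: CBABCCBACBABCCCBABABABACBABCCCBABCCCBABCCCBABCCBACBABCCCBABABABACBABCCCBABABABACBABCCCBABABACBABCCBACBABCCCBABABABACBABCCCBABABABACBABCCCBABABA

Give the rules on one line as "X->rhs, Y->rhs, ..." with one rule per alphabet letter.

A->BCC, B->CBA, C->BA

  step 3 ⇒ step 4: BACBABCCCBABABABACBABCCCBABCCCBABCCBACBABCCCBABCCCBABCC ⇒ CBA·BCC·BA·CBA·BCC·CBA·BA·BA·BA·CBA·BCC·CBA·BCC·CBA·BCC·CBA·BCC·BA·CBA·BCC·CBA·BA·BA·BA·CBA·BCC·CBA·BA·BA·BA·CBA·BCC·CBA·BA·BA·CBA·BCC·BA·CBA·BCC·CBA·BA·BA·BA·CBA·BCC·CBA·BA·BA·BA·CBA·BCC·CBA·BA·BA
    A ↦ BCC
    B ↦ CBA
    C ↦ BA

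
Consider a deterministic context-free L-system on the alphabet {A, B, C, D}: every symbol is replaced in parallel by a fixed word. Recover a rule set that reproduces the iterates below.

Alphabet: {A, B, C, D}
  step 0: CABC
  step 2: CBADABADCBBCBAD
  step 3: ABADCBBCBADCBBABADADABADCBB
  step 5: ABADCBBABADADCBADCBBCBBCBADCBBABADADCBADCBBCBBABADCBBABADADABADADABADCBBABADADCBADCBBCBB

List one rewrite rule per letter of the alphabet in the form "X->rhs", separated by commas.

A->CB, B->AD, C->AB, D->B

  step 2 ⇒ step 3: CBADABADCBBCBAD ⇒ AB·AD·CB·B·CB·AD·CB·B·AB·AD·AD·AB·AD·CB·B
    A ↦ CB
    B ↦ AD
    C ↦ AB
    D ↦ B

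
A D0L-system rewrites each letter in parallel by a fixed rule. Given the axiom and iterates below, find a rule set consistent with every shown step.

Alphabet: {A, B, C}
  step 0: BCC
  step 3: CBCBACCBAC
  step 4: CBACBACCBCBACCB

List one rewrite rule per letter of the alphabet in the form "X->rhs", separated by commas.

  step 3 ⇒ step 4: CBCBACCBAC ⇒ CB·A·CB·A·C·CB·CB·A·C·CB
    A ↦ C
    B ↦ A
    C ↦ CB

A->C, B->A, C->CB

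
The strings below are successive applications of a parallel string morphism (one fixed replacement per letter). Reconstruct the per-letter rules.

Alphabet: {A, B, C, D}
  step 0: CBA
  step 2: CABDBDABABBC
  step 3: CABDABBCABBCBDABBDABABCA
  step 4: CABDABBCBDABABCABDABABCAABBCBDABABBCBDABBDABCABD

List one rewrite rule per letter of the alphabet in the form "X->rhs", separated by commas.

  step 3 ⇒ step 4: CABDABBCABBCBDABBDABABCA ⇒ CA·BD·AB·BC·BD·AB·AB·CA·BD·AB·AB·CA·AB·BC·BD·AB·AB·BC·BD·AB·BD·AB·CA·BD
    A ↦ BD
    B ↦ AB
    C ↦ CA
    D ↦ BC

A->BD, B->AB, C->CA, D->BC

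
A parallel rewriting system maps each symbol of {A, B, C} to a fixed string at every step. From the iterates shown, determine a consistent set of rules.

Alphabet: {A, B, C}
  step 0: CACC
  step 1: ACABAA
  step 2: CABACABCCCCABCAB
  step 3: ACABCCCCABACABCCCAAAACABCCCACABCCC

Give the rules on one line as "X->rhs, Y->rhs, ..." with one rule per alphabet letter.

A->CAB, B->CCC, C->A

  step 2 ⇒ step 3: CABACABCCCCABCAB ⇒ A·CAB·CCC·CAB·A·CAB·CCC·A·A·A·A·CAB·CCC·A·CAB·CCC
    A ↦ CAB
    B ↦ CCC
    C ↦ A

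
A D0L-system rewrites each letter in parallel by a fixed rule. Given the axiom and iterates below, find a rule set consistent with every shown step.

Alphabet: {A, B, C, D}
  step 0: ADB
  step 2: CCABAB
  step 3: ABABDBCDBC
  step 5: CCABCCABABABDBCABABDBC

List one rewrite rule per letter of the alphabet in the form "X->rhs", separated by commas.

A->DB, B->C, C->AB, D->C

  step 2 ⇒ step 3: CCABAB ⇒ AB·AB·DB·C·DB·C
    A ↦ DB
    B ↦ C
    C ↦ AB
    D ↦ C  (constrained at step 0)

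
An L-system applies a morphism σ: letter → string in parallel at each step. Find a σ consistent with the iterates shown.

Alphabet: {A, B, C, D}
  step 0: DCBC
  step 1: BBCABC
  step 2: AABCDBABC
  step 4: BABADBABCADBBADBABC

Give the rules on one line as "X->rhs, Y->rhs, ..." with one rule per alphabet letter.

A->DB, B->A, C->BC, D->B

  step 1 ⇒ step 2: BBCABC ⇒ A·A·BC·DB·A·BC
    A ↦ DB
    B ↦ A
    C ↦ BC
  step 0 ⇒ step 1: DCBC ⇒ B·BC·A·BC
    D ↦ B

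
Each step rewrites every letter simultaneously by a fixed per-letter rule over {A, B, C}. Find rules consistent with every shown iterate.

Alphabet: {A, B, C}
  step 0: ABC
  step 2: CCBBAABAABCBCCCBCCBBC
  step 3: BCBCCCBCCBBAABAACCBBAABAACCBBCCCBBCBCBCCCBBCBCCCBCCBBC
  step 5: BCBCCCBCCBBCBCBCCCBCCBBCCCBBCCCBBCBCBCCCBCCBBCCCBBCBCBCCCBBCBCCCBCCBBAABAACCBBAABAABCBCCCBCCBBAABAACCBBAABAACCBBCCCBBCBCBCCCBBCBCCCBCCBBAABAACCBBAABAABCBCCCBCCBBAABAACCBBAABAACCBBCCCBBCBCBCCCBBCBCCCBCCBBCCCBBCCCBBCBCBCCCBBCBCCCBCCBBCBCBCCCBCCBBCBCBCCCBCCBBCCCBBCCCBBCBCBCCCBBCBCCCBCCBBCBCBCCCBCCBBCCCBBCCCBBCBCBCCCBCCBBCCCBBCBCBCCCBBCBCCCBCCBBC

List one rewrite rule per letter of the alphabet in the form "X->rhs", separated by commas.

A->BAA, B->CCB, C->BC

  step 2 ⇒ step 3: CCBBAABAABCBCCCBCCBBC ⇒ BC·BC·CCB·CCB·BAA·BAA·CCB·BAA·BAA·CCB·BC·CCB·BC·BC·BC·CCB·BC·BC·CCB·CCB·BC
    A ↦ BAA
    B ↦ CCB
    C ↦ BC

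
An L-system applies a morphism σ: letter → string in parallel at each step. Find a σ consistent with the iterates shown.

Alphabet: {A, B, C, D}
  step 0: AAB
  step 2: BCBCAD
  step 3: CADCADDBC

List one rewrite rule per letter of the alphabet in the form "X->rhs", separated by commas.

  step 2 ⇒ step 3: BCBCAD ⇒ C·AD·C·AD·D·BC
    A ↦ D
    B ↦ C
    C ↦ AD
    D ↦ BC

A->D, B->C, C->AD, D->BC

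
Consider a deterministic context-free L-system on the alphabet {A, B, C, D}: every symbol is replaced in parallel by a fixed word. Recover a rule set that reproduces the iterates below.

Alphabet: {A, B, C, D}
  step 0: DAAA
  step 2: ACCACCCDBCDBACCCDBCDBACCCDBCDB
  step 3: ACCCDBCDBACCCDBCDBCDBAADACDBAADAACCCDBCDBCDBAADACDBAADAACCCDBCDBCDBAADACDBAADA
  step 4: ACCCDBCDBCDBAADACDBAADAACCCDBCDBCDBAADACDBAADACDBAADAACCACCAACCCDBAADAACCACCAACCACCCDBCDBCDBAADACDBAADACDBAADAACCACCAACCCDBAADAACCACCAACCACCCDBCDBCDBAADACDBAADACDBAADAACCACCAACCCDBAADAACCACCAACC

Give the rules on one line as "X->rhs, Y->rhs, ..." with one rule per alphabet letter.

  step 3 ⇒ step 4: ACCCDBCDBACCCDBCDBCDBAADACDBAADAACCCDBCDBCDBAADACDBAADAACCCDBCDBCDBAADACDBAADA ⇒ ACC·CDB·CDB·CDB·A·ADA·CDB·A·ADA·ACC·CDB·CDB·CDB·A·ADA·CDB·A·ADA·CDB·A·ADA·ACC·ACC·A·ACC·CDB·A·ADA·ACC·ACC·A·ACC·ACC·CDB·CDB·CDB·A·ADA·CDB·A·ADA·CDB·A·ADA·ACC·ACC·A·ACC·CDB·A·ADA·ACC·ACC·A·ACC·ACC·CDB·CDB·CDB·A·ADA·CDB·A·ADA·CDB·A·ADA·ACC·ACC·A·ACC·CDB·A·ADA·ACC·ACC·A·ACC
    A ↦ ACC
    B ↦ ADA
    C ↦ CDB
    D ↦ A

A->ACC, B->ADA, C->CDB, D->A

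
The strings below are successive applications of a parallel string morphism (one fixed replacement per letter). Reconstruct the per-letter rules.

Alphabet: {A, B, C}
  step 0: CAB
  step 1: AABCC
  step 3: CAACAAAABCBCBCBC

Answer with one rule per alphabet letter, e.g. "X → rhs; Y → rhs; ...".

  step 0 ⇒ step 1: CAB ⇒ AA·BC·C
    A ↦ BC
    B ↦ C
    C ↦ AA

A->BC, B->C, C->AA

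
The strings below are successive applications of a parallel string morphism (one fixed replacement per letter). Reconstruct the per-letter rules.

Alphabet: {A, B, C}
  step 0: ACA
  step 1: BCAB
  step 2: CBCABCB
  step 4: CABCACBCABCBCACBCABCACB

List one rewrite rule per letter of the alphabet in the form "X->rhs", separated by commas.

A->B, B->CB, C->CA

  step 1 ⇒ step 2: BCAB ⇒ CB·CA·B·CB
    A ↦ B
    B ↦ CB
    C ↦ CA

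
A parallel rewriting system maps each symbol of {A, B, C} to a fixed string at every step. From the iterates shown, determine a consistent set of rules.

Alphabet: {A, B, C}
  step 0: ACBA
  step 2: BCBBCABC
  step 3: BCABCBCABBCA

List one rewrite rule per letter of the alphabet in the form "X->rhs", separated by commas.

A->B, B->BC, C->A

  step 2 ⇒ step 3: BCBBCABC ⇒ BC·A·BC·BC·A·B·BC·A
    A ↦ B
    B ↦ BC
    C ↦ A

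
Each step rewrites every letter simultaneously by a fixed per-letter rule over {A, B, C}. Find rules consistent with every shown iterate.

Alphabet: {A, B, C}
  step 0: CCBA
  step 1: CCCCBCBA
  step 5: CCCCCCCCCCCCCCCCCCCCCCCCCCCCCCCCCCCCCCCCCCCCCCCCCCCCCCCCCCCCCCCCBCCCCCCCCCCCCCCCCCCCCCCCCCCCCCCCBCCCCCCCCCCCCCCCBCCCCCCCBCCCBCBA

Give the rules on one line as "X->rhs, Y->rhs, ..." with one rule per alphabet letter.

  step 0 ⇒ step 1: CCBA ⇒ CC·CC·BC·BA
    A ↦ BA
    B ↦ BC
    C ↦ CC

A->BA, B->BC, C->CC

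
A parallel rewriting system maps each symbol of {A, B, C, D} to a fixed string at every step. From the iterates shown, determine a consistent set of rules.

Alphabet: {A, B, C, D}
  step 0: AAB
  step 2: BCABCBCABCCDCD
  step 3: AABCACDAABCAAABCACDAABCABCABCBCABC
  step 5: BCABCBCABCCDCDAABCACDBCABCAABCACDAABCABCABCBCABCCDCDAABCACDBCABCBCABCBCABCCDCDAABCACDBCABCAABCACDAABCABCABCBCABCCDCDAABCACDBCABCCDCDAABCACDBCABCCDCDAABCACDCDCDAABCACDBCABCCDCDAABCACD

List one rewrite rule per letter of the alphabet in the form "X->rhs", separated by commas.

  step 2 ⇒ step 3: BCABCBCABCCDCD ⇒ AA·BCA·CD·AA·BCA·AA·BCA·CD·AA·BCA·BCA·BC·BCA·BC
    A ↦ CD
    B ↦ AA
    C ↦ BCA
    D ↦ BC

A->CD, B->AA, C->BCA, D->BC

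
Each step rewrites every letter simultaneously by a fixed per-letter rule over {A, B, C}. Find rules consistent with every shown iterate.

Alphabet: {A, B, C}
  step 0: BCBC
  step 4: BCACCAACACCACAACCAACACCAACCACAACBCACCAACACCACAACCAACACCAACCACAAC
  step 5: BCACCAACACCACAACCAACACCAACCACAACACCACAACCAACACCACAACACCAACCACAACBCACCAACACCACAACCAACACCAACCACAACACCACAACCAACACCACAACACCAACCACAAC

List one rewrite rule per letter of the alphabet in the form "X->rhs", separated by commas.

  step 4 ⇒ step 5: BCACCAACACCACAACCAACACCAACCACAACBCACCAACACCACAACCAACACCAACCACAAC ⇒ BC·AC·CA·AC·AC·CA·CA·AC·CA·AC·AC·CA·AC·CA·CA·AC·AC·CA·CA·AC·CA·AC·AC·CA·CA·AC·AC·CA·AC·CA·CA·AC·BC·AC·CA·AC·AC·CA·CA·AC·CA·AC·AC·CA·AC·CA·CA·AC·AC·CA·CA·AC·CA·AC·AC·CA·CA·AC·AC·CA·AC·CA·CA·AC
    A ↦ CA
    B ↦ BC
    C ↦ AC

A->CA, B->BC, C->AC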